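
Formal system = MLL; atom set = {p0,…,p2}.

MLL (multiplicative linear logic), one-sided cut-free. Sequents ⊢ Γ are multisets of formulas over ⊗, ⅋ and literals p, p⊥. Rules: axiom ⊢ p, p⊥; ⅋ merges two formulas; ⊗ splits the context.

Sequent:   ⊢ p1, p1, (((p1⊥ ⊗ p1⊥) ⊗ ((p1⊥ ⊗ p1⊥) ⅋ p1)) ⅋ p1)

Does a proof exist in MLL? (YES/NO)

Derivation (root first):
[⅋]  ⊢ p1, p1, (((p1⊥ ⊗ p1⊥) ⊗ ((p1⊥ ⊗ p1⊥) ⅋ p1)) ⅋ p1)
  [⊗]  ⊢ p1, p1, p1, ((p1⊥ ⊗ p1⊥) ⊗ ((p1⊥ ⊗ p1⊥) ⅋ p1))
    [⊗]  ⊢ p1, p1, (p1⊥ ⊗ p1⊥)
      [Ax]  ⊢ p1, p1⊥
      [Ax]  ⊢ p1, p1⊥
    [⅋]  ⊢ p1, ((p1⊥ ⊗ p1⊥) ⅋ p1)
      [⊗]  ⊢ p1, p1, (p1⊥ ⊗ p1⊥)
        [Ax]  ⊢ p1, p1⊥
        [Ax]  ⊢ p1, p1⊥

Result: YES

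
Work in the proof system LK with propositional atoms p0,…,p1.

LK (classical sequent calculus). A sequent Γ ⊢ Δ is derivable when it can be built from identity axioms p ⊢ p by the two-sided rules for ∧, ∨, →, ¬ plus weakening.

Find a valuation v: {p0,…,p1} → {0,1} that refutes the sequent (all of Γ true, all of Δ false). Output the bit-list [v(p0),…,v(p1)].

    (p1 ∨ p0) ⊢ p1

Enumerate valuations to refute Γ ⊢ Δ:
  v=00: Γ:[(p1 ∨ p0)=F] Δ:[p1=F] refutes=False
  v=01: Γ:[(p1 ∨ p0)=T] Δ:[p1=T] refutes=False
  v=10: Γ:[(p1 ∨ p0)=T] Δ:[p1=F] refutes=True  ← countermodel

Result: [1, 0]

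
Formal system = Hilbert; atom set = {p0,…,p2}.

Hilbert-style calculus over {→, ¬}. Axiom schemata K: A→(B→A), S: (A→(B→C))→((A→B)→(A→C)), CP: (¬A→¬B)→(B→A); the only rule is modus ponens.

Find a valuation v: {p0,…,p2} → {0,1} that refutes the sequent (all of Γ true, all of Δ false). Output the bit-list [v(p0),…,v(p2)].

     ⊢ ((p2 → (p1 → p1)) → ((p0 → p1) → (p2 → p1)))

Enumerate valuations to refute Γ ⊢ Δ:
  v=000: Γ:[] Δ:[((p2 → (p1 → p1)) → ((p0 → p1) → (p2 → p1)))=T] refutes=False
  v=001: Γ:[] Δ:[((p2 → (p1 → p1)) → ((p0 → p1) → (p2 → p1)))=F] refutes=True  ← countermodel

Result: [0, 0, 1]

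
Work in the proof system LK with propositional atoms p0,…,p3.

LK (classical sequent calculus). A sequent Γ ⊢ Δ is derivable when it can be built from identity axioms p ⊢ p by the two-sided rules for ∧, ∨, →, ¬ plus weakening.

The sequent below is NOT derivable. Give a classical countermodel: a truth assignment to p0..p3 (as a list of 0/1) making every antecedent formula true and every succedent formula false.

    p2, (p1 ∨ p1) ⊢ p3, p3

Enumerate valuations to refute Γ ⊢ Δ:
  v=0000: Γ:[p2=F, (p1 ∨ p1)=F] Δ:[p3=F, p3=F] refutes=False
  v=0001: Γ:[p2=F, (p1 ∨ p1)=F] Δ:[p3=T, p3=T] refutes=False
  v=0010: Γ:[p2=T, (p1 ∨ p1)=F] Δ:[p3=F, p3=F] refutes=False
  v=0011: Γ:[p2=T, (p1 ∨ p1)=F] Δ:[p3=T, p3=T] refutes=False
  v=0100: Γ:[p2=F, (p1 ∨ p1)=T] Δ:[p3=F, p3=F] refutes=False
  v=0101: Γ:[p2=F, (p1 ∨ p1)=T] Δ:[p3=T, p3=T] refutes=False
  v=0110: Γ:[p2=T, (p1 ∨ p1)=T] Δ:[p3=F, p3=F] refutes=True  ← countermodel

Result: [0, 1, 1, 0]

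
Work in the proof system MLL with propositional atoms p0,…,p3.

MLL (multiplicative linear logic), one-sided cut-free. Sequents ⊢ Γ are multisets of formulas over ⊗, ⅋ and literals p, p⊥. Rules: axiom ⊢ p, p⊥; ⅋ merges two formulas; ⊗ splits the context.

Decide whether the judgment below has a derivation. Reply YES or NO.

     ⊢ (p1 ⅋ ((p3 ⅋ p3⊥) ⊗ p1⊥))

Derivation trace:
[⅋]  ⊢ (p1 ⅋ ((p3 ⅋ p3⊥) ⊗ p1⊥))
  [⊗]  ⊢ p1, ((p3 ⅋ p3⊥) ⊗ p1⊥)
    [⅋]  ⊢ (p3 ⅋ p3⊥)
      [Ax]  ⊢ p3, p3⊥
    [Ax]  ⊢ p1, p1⊥

Result: YES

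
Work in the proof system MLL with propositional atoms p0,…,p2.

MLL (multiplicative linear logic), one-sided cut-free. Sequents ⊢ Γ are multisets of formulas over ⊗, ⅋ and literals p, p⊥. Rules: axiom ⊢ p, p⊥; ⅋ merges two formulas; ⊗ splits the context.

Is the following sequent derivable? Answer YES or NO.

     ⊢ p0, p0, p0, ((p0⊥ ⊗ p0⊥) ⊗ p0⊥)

Derivation (root first):
[⊗]  ⊢ p0, p0, p0, ((p0⊥ ⊗ p0⊥) ⊗ p0⊥)
  [⊗]  ⊢ p0, p0, (p0⊥ ⊗ p0⊥)
    [Ax]  ⊢ p0, p0⊥
    [Ax]  ⊢ p0, p0⊥
  [Ax]  ⊢ p0, p0⊥

Result: YES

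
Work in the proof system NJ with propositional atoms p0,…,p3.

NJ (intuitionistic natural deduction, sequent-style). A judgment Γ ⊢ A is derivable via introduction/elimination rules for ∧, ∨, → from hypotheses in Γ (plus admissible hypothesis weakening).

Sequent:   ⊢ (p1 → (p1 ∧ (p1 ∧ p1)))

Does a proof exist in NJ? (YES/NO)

Derivation trace:
[→I]  ⊢ (p1 → (p1 ∧ (p1 ∧ p1)))
  [∧I] p1 ⊢ (p1 ∧ (p1 ∧ p1))
    [Ax] p1 ⊢ p1
    [∧I] p1 ⊢ (p1 ∧ p1)
      [Ax] p1 ⊢ p1
      [Ax] p1 ⊢ p1

Result: YES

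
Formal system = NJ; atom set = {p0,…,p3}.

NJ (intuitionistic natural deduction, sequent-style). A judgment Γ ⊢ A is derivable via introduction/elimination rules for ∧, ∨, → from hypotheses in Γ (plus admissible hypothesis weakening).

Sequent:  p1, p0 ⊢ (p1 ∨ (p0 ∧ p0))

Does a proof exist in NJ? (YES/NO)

Derivation (root first):
[∨I₂] p1, p0 ⊢ (p1 ∨ (p0 ∧ p0))
  [∧I] p1, p0 ⊢ (p0 ∧ p0)
    [Ax] p0 ⊢ p0
    [Wk] p0, p1 ⊢ p0
      [Ax] p0 ⊢ p0

Result: YES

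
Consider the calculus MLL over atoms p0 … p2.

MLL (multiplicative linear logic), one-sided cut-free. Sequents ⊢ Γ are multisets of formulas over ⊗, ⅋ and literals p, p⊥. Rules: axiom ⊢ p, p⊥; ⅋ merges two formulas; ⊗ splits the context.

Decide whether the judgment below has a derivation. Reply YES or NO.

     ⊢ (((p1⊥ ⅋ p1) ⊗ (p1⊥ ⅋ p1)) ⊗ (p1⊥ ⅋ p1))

Derivation (root first):
[⊗]  ⊢ (((p1⊥ ⅋ p1) ⊗ (p1⊥ ⅋ p1)) ⊗ (p1⊥ ⅋ p1))
  [⊗]  ⊢ ((p1⊥ ⅋ p1) ⊗ (p1⊥ ⅋ p1))
    [⅋]  ⊢ (p1⊥ ⅋ p1)
      [Ax]  ⊢ p1, p1⊥
    [⅋]  ⊢ (p1⊥ ⅋ p1)
      [Ax]  ⊢ p1, p1⊥
  [⅋]  ⊢ (p1⊥ ⅋ p1)
    [Ax]  ⊢ p1, p1⊥

Result: YES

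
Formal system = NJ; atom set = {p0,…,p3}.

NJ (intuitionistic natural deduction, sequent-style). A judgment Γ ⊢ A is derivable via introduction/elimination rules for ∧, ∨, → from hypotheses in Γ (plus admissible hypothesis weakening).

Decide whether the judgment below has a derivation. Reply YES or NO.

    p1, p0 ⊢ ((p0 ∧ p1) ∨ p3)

Derivation trace:
[∨I₁] p1, p0 ⊢ ((p0 ∧ p1) ∨ p3)
  [∧I] p1, p0 ⊢ (p0 ∧ p1)
    [Ax] p0 ⊢ p0
    [Ax] p1 ⊢ p1

Result: YES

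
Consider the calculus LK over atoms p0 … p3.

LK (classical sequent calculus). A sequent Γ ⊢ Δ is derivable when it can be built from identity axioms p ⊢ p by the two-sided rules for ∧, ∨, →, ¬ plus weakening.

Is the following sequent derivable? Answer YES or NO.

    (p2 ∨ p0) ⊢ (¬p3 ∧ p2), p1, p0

Truth-table refutation:
  v=0000: Γ:[(p2 ∨ p0)=F] Δ:[(¬p3 ∧ p2)=F, p1=F, p0=F] refutes=False
  v=0001: Γ:[(p2 ∨ p0)=F] Δ:[(¬p3 ∧ p2)=F, p1=F, p0=F] refutes=False
  v=0010: Γ:[(p2 ∨ p0)=T] Δ:[(¬p3 ∧ p2)=T, p1=F, p0=F] refutes=False
  v=0011: Γ:[(p2 ∨ p0)=T] Δ:[(¬p3 ∧ p2)=F, p1=F, p0=F] refutes=True  ← countermodel

Result: NO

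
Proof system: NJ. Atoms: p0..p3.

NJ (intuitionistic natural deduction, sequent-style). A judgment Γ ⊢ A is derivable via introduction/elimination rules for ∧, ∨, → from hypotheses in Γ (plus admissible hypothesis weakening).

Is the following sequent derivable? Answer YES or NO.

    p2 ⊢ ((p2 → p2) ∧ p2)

Proof tree:
[∧I] p2 ⊢ ((p2 → p2) ∧ p2)
  [→I]  ⊢ (p2 → p2)
    [Ax] p2 ⊢ p2
  [Ax] p2 ⊢ p2

Result: YES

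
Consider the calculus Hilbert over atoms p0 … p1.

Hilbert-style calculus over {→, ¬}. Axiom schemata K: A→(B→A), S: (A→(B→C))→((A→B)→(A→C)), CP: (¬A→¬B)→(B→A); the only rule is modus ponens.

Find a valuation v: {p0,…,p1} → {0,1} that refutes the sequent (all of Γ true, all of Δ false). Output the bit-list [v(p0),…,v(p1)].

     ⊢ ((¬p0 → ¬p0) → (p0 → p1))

Search for a countermodel by truth-table:
  v=00: Γ:[] Δ:[((¬p0 → ¬p0) → (p0 → p1))=T] refutes=False
  v=01: Γ:[] Δ:[((¬p0 → ¬p0) → (p0 → p1))=T] refutes=False
  v=10: Γ:[] Δ:[((¬p0 → ¬p0) → (p0 → p1))=F] refutes=True  ← countermodel

Result: [1, 0]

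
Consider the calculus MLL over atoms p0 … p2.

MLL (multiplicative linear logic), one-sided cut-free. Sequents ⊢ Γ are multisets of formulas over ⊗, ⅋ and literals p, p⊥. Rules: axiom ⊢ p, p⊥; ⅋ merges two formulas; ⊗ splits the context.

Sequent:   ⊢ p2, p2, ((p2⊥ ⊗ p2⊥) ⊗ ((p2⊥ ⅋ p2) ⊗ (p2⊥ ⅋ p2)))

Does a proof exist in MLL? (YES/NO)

Derivation trace:
[⊗]  ⊢ p2, p2, ((p2⊥ ⊗ p2⊥) ⊗ ((p2⊥ ⅋ p2) ⊗ (p2⊥ ⅋ p2)))
  [⊗]  ⊢ p2, p2, (p2⊥ ⊗ p2⊥)
    [Ax]  ⊢ p2, p2⊥
    [Ax]  ⊢ p2, p2⊥
  [⊗]  ⊢ ((p2⊥ ⅋ p2) ⊗ (p2⊥ ⅋ p2))
    [⅋]  ⊢ (p2⊥ ⅋ p2)
      [Ax]  ⊢ p2, p2⊥
    [⅋]  ⊢ (p2⊥ ⅋ p2)
      [Ax]  ⊢ p2, p2⊥

Result: YES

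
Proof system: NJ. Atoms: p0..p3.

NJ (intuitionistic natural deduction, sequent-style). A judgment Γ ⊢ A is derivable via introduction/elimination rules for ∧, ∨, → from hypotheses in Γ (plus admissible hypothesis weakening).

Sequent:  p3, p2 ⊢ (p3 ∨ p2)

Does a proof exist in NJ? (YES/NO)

Proof tree:
[Wk] p3, p2 ⊢ (p3 ∨ p2)
  [∨I₁] p3 ⊢ (p3 ∨ p2)
    [Ax] p3 ⊢ p3

Result: YES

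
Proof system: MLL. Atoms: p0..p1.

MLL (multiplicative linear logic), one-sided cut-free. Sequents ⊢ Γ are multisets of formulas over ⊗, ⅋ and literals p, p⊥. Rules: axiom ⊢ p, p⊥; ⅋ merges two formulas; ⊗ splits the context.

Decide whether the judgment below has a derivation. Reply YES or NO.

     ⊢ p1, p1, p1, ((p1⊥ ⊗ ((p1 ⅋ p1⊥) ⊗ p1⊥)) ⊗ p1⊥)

Derivation (root first):
[⊗]  ⊢ p1, p1, p1, ((p1⊥ ⊗ ((p1 ⅋ p1⊥) ⊗ p1⊥)) ⊗ p1⊥)
  [⊗]  ⊢ p1, p1, (p1⊥ ⊗ ((p1 ⅋ p1⊥) ⊗ p1⊥))
    [Ax]  ⊢ p1, p1⊥
    [⊗]  ⊢ p1, ((p1 ⅋ p1⊥) ⊗ p1⊥)
      [⅋]  ⊢ (p1 ⅋ p1⊥)
        [Ax]  ⊢ p1, p1⊥
      [Ax]  ⊢ p1, p1⊥
  [Ax]  ⊢ p1, p1⊥

Result: YES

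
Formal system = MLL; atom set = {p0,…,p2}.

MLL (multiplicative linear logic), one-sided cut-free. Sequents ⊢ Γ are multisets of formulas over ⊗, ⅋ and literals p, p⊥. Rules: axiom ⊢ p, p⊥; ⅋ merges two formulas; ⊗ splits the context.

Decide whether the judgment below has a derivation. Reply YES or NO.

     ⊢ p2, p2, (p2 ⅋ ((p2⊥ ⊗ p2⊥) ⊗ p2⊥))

Proof tree:
[⅋]  ⊢ p2, p2, (p2 ⅋ ((p2⊥ ⊗ p2⊥) ⊗ p2⊥))
  [⊗]  ⊢ p2, p2, p2, ((p2⊥ ⊗ p2⊥) ⊗ p2⊥)
    [⊗]  ⊢ p2, p2, (p2⊥ ⊗ p2⊥)
      [Ax]  ⊢ p2, p2⊥
      [Ax]  ⊢ p2, p2⊥
    [Ax]  ⊢ p2, p2⊥

Result: YES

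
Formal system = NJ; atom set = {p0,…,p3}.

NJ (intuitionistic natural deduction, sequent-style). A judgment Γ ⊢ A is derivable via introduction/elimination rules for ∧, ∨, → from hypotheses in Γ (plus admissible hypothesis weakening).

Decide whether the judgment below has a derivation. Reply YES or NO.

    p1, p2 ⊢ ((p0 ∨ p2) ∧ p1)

Derivation trace:
[∧I] p1, p2 ⊢ ((p0 ∨ p2) ∧ p1)
  [∨I₂] p2 ⊢ (p0 ∨ p2)
    [Ax] p2 ⊢ p2
  [Ax] p1 ⊢ p1

Result: YES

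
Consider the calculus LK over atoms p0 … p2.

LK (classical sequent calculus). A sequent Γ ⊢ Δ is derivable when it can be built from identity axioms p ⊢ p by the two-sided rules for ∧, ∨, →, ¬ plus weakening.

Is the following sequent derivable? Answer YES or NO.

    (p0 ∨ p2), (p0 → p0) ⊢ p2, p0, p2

Proof tree:
[WR] (p0 ∨ p2), (p0 → p0) ⊢ p2, p0, p2
  [→L] (p0 ∨ p2), (p0 → p0) ⊢ p2, p0
    [∨L] (p0 ∨ p2) ⊢ p2, p0
      [Ax] p0 ⊢ p0
      [Ax] p2 ⊢ p2
    [Ax] p0 ⊢ p0

Result: YES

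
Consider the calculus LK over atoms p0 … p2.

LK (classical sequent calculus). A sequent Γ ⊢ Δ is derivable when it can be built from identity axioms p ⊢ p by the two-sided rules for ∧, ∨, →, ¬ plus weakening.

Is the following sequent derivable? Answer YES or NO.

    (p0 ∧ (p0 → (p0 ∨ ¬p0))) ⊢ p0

Derivation trace:
[∧L] (p0 ∧ (p0 → (p0 ∨ ¬p0))) ⊢ p0
  [→L] p0, (p0 → (p0 ∨ ¬p0)) ⊢ p0
    [Ax] p0 ⊢ p0
    [∨L] p0, (p0 ∨ ¬p0) ⊢ p0
      [Ax] p0 ⊢ p0
      [¬L] p0, ¬p0 ⊢ 
        [Ax] p0 ⊢ p0

Result: YES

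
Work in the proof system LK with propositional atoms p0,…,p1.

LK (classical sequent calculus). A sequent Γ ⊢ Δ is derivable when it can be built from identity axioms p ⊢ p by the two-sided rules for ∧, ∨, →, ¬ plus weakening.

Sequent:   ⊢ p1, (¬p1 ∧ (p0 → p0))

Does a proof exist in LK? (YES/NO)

Derivation trace:
[∧R]  ⊢ p1, (¬p1 ∧ (p0 → p0))
  [¬R]  ⊢ p1, ¬p1
    [Ax] p1 ⊢ p1
  [→R]  ⊢ (p0 → p0)
    [Ax] p0 ⊢ p0

Result: YES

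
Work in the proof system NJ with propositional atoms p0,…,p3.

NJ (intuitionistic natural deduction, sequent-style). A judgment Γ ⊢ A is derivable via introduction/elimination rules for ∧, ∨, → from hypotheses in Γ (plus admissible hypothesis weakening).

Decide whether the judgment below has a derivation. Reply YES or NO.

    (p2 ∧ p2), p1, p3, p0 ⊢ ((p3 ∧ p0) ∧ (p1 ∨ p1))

Derivation (root first):
[∧I] (p2 ∧ p2), p1, p3, p0 ⊢ ((p3 ∧ p0) ∧ (p1 ∨ p1))
  [∧I] p3, p0 ⊢ (p3 ∧ p0)
    [Ax] p3 ⊢ p3
    [Ax] p0 ⊢ p0
  [Wk] p1, (p2 ∧ p2) ⊢ (p1 ∨ p1)
    [∨I₁] p1 ⊢ (p1 ∨ p1)
      [Ax] p1 ⊢ p1

Result: YES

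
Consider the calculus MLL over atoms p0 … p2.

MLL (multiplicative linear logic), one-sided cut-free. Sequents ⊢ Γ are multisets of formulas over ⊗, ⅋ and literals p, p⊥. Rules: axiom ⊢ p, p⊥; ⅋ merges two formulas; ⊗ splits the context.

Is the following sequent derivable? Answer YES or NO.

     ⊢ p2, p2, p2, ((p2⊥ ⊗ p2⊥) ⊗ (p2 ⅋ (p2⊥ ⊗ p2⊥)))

Proof tree:
[⊗]  ⊢ p2, p2, p2, ((p2⊥ ⊗ p2⊥) ⊗ (p2 ⅋ (p2⊥ ⊗ p2⊥)))
  [⊗]  ⊢ p2, p2, (p2⊥ ⊗ p2⊥)
    [Ax]  ⊢ p2, p2⊥
    [Ax]  ⊢ p2, p2⊥
  [⅋]  ⊢ p2, (p2 ⅋ (p2⊥ ⊗ p2⊥))
    [⊗]  ⊢ p2, p2, (p2⊥ ⊗ p2⊥)
      [Ax]  ⊢ p2, p2⊥
      [Ax]  ⊢ p2, p2⊥

Result: YES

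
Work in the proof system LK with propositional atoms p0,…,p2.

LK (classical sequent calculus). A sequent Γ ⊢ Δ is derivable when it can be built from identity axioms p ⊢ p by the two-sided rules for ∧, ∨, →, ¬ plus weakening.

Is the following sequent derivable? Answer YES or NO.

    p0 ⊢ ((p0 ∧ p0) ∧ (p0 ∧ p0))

Derivation (root first):
[∧R] p0 ⊢ ((p0 ∧ p0) ∧ (p0 ∧ p0))
  [∧R] p0 ⊢ (p0 ∧ p0)
    [Ax] p0 ⊢ p0
    [Ax] p0 ⊢ p0
  [∧R] p0 ⊢ (p0 ∧ p0)
    [Ax] p0 ⊢ p0
    [Ax] p0 ⊢ p0

Result: YES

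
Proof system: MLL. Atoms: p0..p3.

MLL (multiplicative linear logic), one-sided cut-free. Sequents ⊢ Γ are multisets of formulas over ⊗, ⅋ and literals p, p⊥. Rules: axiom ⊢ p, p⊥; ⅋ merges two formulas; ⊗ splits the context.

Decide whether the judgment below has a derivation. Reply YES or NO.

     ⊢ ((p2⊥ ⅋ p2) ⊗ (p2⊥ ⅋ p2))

Derivation (root first):
[⊗]  ⊢ ((p2⊥ ⅋ p2) ⊗ (p2⊥ ⅋ p2))
  [⅋]  ⊢ (p2⊥ ⅋ p2)
    [Ax]  ⊢ p2, p2⊥
  [⅋]  ⊢ (p2⊥ ⅋ p2)
    [Ax]  ⊢ p2, p2⊥

Result: YES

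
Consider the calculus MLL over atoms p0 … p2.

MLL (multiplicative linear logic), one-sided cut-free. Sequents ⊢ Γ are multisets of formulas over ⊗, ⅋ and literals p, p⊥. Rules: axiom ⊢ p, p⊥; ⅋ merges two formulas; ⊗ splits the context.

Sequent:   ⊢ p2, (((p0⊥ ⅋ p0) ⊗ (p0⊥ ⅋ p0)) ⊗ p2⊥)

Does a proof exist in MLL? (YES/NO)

Derivation (root first):
[⊗]  ⊢ p2, (((p0⊥ ⅋ p0) ⊗ (p0⊥ ⅋ p0)) ⊗ p2⊥)
  [⊗]  ⊢ ((p0⊥ ⅋ p0) ⊗ (p0⊥ ⅋ p0))
    [⅋]  ⊢ (p0⊥ ⅋ p0)
      [Ax]  ⊢ p0, p0⊥
    [⅋]  ⊢ (p0⊥ ⅋ p0)
      [Ax]  ⊢ p0, p0⊥
  [Ax]  ⊢ p2, p2⊥

Result: YES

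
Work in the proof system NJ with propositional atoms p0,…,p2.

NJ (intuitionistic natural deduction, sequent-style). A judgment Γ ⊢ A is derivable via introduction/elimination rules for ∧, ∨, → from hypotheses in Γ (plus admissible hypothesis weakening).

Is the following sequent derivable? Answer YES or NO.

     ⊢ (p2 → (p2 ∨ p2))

Proof tree:
[→I]  ⊢ (p2 → (p2 ∨ p2))
  [∨I₂] p2 ⊢ (p2 ∨ p2)
    [Ax] p2 ⊢ p2

Result: YES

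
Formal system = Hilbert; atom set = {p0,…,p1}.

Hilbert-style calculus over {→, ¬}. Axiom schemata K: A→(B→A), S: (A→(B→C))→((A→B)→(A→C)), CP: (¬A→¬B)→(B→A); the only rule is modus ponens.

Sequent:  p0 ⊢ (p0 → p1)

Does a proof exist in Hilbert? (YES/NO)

Truth-table refutation:
  v=00: Γ:[p0=F] Δ:[(p0 → p1)=T] refutes=False
  v=01: Γ:[p0=F] Δ:[(p0 → p1)=T] refutes=False
  v=10: Γ:[p0=T] Δ:[(p0 → p1)=F] refutes=True  ← countermodel

Result: NO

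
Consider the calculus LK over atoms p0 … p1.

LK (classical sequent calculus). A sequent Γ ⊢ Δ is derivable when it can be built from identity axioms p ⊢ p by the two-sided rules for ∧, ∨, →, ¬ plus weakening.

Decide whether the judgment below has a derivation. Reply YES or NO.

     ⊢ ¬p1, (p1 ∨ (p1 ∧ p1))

Derivation trace:
[∨R]  ⊢ ¬p1, (p1 ∨ (p1 ∧ p1))
  [¬R]  ⊢ (p1 ∧ p1), p1, ¬p1
    [WR] p1 ⊢ (p1 ∧ p1), p1
      [∧R] p1 ⊢ (p1 ∧ p1)
        [Ax] p1 ⊢ p1
        [Ax] p1 ⊢ p1

Result: YES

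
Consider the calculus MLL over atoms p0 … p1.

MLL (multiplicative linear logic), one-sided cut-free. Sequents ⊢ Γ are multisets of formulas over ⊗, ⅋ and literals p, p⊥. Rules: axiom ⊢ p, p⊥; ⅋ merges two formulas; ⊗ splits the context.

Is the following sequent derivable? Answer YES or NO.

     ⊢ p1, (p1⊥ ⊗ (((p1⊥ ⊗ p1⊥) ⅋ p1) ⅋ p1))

Derivation trace:
[⊗]  ⊢ p1, (p1⊥ ⊗ (((p1⊥ ⊗ p1⊥) ⅋ p1) ⅋ p1))
  [Ax]  ⊢ p1, p1⊥
  [⅋]  ⊢ (((p1⊥ ⊗ p1⊥) ⅋ p1) ⅋ p1)
    [⅋]  ⊢ p1, ((p1⊥ ⊗ p1⊥) ⅋ p1)
      [⊗]  ⊢ p1, p1, (p1⊥ ⊗ p1⊥)
        [Ax]  ⊢ p1, p1⊥
        [Ax]  ⊢ p1, p1⊥

Result: YES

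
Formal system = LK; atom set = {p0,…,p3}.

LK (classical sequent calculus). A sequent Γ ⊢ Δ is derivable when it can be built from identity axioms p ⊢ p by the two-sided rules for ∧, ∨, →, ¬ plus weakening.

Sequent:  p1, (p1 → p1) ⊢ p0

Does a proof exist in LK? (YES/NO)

Enumerate valuations to refute Γ ⊢ Δ:
  v=0000: Γ:[p1=F, (p1 → p1)=T] Δ:[p0=F] refutes=False
  v=0001: Γ:[p1=F, (p1 → p1)=T] Δ:[p0=F] refutes=False
  v=0010: Γ:[p1=F, (p1 → p1)=T] Δ:[p0=F] refutes=False
  v=0011: Γ:[p1=F, (p1 → p1)=T] Δ:[p0=F] refutes=False
  v=0100: Γ:[p1=T, (p1 → p1)=T] Δ:[p0=F] refutes=True  ← countermodel

Result: NO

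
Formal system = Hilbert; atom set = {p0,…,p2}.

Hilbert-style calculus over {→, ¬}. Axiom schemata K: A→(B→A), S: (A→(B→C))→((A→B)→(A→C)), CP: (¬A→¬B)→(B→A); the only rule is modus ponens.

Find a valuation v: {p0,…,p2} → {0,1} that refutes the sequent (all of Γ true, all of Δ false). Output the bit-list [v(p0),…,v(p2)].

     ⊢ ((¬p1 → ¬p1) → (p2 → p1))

Truth-table refutation:
  v=000: Γ:[] Δ:[((¬p1 → ¬p1) → (p2 → p1))=T] refutes=False
  v=001: Γ:[] Δ:[((¬p1 → ¬p1) → (p2 → p1))=F] refutes=True  ← countermodel

Result: [0, 0, 1]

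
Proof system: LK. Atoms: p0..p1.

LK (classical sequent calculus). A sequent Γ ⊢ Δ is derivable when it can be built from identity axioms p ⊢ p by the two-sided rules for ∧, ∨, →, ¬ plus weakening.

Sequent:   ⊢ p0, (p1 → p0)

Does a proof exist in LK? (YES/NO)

Truth-table refutation:
  v=00: Γ:[] Δ:[p0=F, (p1 → p0)=T] refutes=False
  v=01: Γ:[] Δ:[p0=F, (p1 → p0)=F] refutes=True  ← countermodel

Result: NO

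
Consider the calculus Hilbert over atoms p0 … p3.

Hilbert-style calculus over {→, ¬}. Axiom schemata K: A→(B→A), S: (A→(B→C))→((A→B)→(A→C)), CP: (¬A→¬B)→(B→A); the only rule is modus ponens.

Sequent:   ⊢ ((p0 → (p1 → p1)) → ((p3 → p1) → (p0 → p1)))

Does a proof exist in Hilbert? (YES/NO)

Enumerate valuations to refute Γ ⊢ Δ:
  v=0000: Γ:[] Δ:[((p0 → (p1 → p1)) → ((p3 → p1) → (p0 → p1)))=T] refutes=False
  v=0001: Γ:[] Δ:[((p0 → (p1 → p1)) → ((p3 → p1) → (p0 → p1)))=T] refutes=False
  v=0010: Γ:[] Δ:[((p0 → (p1 → p1)) → ((p3 → p1) → (p0 → p1)))=T] refutes=False
  v=0011: Γ:[] Δ:[((p0 → (p1 → p1)) → ((p3 → p1) → (p0 → p1)))=T] refutes=False
  v=0100: Γ:[] Δ:[((p0 → (p1 → p1)) → ((p3 → p1) → (p0 → p1)))=T] refutes=False
  v=0101: Γ:[] Δ:[((p0 → (p1 → p1)) → ((p3 → p1) → (p0 → p1)))=T] refutes=False
  v=0110: Γ:[] Δ:[((p0 → (p1 → p1)) → ((p3 → p1) → (p0 → p1)))=T] refutes=False
  v=0111: Γ:[] Δ:[((p0 → (p1 → p1)) → ((p3 → p1) → (p0 → p1)))=T] refutes=False
  v=1000: Γ:[] Δ:[((p0 → (p1 → p1)) → ((p3 → p1) → (p0 → p1)))=F] refutes=True  ← countermodel

Result: NO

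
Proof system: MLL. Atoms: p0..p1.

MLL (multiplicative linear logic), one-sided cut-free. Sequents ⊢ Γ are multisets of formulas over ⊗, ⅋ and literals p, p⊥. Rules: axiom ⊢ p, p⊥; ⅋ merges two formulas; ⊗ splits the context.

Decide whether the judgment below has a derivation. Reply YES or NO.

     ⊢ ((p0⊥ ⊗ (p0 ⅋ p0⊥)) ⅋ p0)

Derivation trace:
[⅋]  ⊢ ((p0⊥ ⊗ (p0 ⅋ p0⊥)) ⅋ p0)
  [⊗]  ⊢ p0, (p0⊥ ⊗ (p0 ⅋ p0⊥))
    [Ax]  ⊢ p0, p0⊥
    [⅋]  ⊢ (p0 ⅋ p0⊥)
      [Ax]  ⊢ p0, p0⊥

Result: YES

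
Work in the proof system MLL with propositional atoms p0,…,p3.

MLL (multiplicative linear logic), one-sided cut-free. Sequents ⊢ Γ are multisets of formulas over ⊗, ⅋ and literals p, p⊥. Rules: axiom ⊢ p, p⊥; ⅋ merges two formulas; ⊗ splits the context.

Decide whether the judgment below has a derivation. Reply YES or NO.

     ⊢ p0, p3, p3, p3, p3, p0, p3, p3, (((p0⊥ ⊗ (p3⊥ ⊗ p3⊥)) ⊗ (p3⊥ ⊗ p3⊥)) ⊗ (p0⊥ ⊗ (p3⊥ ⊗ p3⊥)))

Proof tree:
[⊗]  ⊢ p0, p3, p3, p3, p3, p0, p3, p3, (((p0⊥ ⊗ (p3⊥ ⊗ p3⊥)) ⊗ (p3⊥ ⊗ p3⊥)) ⊗ (p0⊥ ⊗ (p3⊥ ⊗ p3⊥)))
  [⊗]  ⊢ p0, p3, p3, p3, p3, ((p0⊥ ⊗ (p3⊥ ⊗ p3⊥)) ⊗ (p3⊥ ⊗ p3⊥))
    [⊗]  ⊢ p0, p3, p3, (p0⊥ ⊗ (p3⊥ ⊗ p3⊥))
      [Ax]  ⊢ p0, p0⊥
      [⊗]  ⊢ p3, p3, (p3⊥ ⊗ p3⊥)
        [Ax]  ⊢ p3, p3⊥
        [Ax]  ⊢ p3, p3⊥
    [⊗]  ⊢ p3, p3, (p3⊥ ⊗ p3⊥)
      [Ax]  ⊢ p3, p3⊥
      [Ax]  ⊢ p3, p3⊥
  [⊗]  ⊢ p0, p3, p3, (p0⊥ ⊗ (p3⊥ ⊗ p3⊥))
    [Ax]  ⊢ p0, p0⊥
    [⊗]  ⊢ p3, p3, (p3⊥ ⊗ p3⊥)
      [Ax]  ⊢ p3, p3⊥
      [Ax]  ⊢ p3, p3⊥

Result: YES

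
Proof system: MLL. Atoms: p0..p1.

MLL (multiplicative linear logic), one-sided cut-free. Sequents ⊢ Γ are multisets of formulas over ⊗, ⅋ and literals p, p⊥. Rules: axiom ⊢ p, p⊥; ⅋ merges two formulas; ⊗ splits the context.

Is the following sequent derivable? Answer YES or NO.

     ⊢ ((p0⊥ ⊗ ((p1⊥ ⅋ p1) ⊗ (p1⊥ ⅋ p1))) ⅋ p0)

Derivation trace:
[⅋]  ⊢ ((p0⊥ ⊗ ((p1⊥ ⅋ p1) ⊗ (p1⊥ ⅋ p1))) ⅋ p0)
  [⊗]  ⊢ p0, (p0⊥ ⊗ ((p1⊥ ⅋ p1) ⊗ (p1⊥ ⅋ p1)))
    [Ax]  ⊢ p0, p0⊥
    [⊗]  ⊢ ((p1⊥ ⅋ p1) ⊗ (p1⊥ ⅋ p1))
      [⅋]  ⊢ (p1⊥ ⅋ p1)
        [Ax]  ⊢ p1, p1⊥
      [⅋]  ⊢ (p1⊥ ⅋ p1)
        [Ax]  ⊢ p1, p1⊥

Result: YES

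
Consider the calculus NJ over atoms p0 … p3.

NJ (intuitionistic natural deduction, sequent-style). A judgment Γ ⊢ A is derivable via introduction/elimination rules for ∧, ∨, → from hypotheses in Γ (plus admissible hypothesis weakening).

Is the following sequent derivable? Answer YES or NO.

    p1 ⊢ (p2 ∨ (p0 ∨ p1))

Derivation trace:
[∨I₂] p1 ⊢ (p2 ∨ (p0 ∨ p1))
  [∨I₂] p1 ⊢ (p0 ∨ p1)
    [Ax] p1 ⊢ p1

Result: YES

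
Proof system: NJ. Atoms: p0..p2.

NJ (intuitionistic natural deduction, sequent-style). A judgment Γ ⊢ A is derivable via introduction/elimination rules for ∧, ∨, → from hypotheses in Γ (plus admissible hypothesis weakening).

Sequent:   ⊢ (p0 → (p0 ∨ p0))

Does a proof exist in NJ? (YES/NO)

Derivation (root first):
[→I]  ⊢ (p0 → (p0 ∨ p0))
  [∨I₁] p0 ⊢ (p0 ∨ p0)
    [Ax] p0 ⊢ p0

Result: YES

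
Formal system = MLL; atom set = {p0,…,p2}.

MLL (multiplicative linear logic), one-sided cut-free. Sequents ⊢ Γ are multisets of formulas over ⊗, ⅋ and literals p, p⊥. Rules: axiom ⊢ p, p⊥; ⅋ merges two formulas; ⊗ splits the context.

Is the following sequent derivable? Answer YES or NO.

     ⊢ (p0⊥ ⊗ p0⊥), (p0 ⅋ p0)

Proof tree:
[⅋]  ⊢ (p0⊥ ⊗ p0⊥), (p0 ⅋ p0)
  [⊗]  ⊢ p0, p0, (p0⊥ ⊗ p0⊥)
    [Ax]  ⊢ p0, p0⊥
    [Ax]  ⊢ p0, p0⊥

Result: YES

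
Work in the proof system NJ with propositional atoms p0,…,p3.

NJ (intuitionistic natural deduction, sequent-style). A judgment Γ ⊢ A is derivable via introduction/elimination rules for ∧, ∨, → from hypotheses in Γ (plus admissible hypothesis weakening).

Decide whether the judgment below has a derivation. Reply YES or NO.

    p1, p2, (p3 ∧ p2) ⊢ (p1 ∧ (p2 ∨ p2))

Proof tree:
[∧I] p1, p2, (p3 ∧ p2) ⊢ (p1 ∧ (p2 ∨ p2))
  [Ax] p1 ⊢ p1
  [Wk] p2, (p3 ∧ p2) ⊢ (p2 ∨ p2)
    [∨I₁] p2 ⊢ (p2 ∨ p2)
      [Ax] p2 ⊢ p2

Result: YES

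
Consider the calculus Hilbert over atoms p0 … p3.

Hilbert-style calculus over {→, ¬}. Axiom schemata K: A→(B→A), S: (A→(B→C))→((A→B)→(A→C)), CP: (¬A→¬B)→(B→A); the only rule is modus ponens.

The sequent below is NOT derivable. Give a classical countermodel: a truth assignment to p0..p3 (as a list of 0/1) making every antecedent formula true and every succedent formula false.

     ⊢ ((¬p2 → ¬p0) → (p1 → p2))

Enumerate valuations to refute Γ ⊢ Δ:
  v=0000: Γ:[] Δ:[((¬p2 → ¬p0) → (p1 → p2))=T] refutes=False
  v=0001: Γ:[] Δ:[((¬p2 → ¬p0) → (p1 → p2))=T] refutes=False
  v=0010: Γ:[] Δ:[((¬p2 → ¬p0) → (p1 → p2))=T] refutes=False
  v=0011: Γ:[] Δ:[((¬p2 → ¬p0) → (p1 → p2))=T] refutes=False
  v=0100: Γ:[] Δ:[((¬p2 → ¬p0) → (p1 → p2))=F] refutes=True  ← countermodel

Result: [0, 1, 0, 0]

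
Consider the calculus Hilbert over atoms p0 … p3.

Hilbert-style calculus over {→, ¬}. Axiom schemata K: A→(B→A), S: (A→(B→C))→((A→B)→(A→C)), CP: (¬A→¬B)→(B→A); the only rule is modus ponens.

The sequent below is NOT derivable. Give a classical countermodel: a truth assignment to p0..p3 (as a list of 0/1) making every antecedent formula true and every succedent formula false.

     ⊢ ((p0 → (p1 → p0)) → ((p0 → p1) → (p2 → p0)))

Enumerate valuations to refute Γ ⊢ Δ:
  v=0000: Γ:[] Δ:[((p0 → (p1 → p0)) → ((p0 → p1) → (p2 → p0)))=T] refutes=False
  v=0001: Γ:[] Δ:[((p0 → (p1 → p0)) → ((p0 → p1) → (p2 → p0)))=T] refutes=False
  v=0010: Γ:[] Δ:[((p0 → (p1 → p0)) → ((p0 → p1) → (p2 → p0)))=F] refutes=True  ← countermodel

Result: [0, 0, 1, 0]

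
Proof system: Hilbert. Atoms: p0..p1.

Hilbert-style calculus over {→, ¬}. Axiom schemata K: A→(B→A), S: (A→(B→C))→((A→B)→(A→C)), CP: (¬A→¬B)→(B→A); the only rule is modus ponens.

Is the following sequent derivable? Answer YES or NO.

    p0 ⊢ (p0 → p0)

Proof tree:
[MP] p0 ⊢ (p0 → p0)
  [MP]  ⊢ ((p0 → p0) → (p0 → p0))
    [S]  ⊢ ((p0 → (p0 → p0)) → ((p0 → p0) → (p0 → p0)))
    [K]  ⊢ (p0 → (p0 → p0))
  [MP] p0 ⊢ (p0 → p0)
    [K]  ⊢ (p0 → (p0 → p0))
    [Hyp] p0 ⊢ p0

Result: YES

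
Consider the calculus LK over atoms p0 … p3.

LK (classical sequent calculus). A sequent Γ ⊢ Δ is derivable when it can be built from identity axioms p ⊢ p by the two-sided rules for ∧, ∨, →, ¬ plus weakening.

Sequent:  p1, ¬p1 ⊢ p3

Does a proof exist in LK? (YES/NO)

Derivation (root first):
[WR] p1, ¬p1 ⊢ p3
  [¬L] p1, ¬p1 ⊢ 
    [Ax] p1 ⊢ p1

Result: YES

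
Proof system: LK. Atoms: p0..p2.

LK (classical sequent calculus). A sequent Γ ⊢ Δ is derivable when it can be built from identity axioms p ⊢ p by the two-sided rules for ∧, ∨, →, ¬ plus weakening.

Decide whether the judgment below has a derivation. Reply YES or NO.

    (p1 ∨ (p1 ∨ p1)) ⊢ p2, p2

Enumerate valuations to refute Γ ⊢ Δ:
  v=000: Γ:[(p1 ∨ (p1 ∨ p1))=F] Δ:[p2=F, p2=F] refutes=False
  v=001: Γ:[(p1 ∨ (p1 ∨ p1))=F] Δ:[p2=T, p2=T] refutes=False
  v=010: Γ:[(p1 ∨ (p1 ∨ p1))=T] Δ:[p2=F, p2=F] refutes=True  ← countermodel

Result: NO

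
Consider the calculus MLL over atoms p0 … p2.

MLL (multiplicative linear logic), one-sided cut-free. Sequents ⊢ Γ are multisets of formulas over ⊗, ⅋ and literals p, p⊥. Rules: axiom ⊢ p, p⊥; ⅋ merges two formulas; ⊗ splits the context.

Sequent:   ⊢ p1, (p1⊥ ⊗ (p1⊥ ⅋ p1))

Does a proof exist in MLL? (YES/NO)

Proof tree:
[⊗]  ⊢ p1, (p1⊥ ⊗ (p1⊥ ⅋ p1))
  [Ax]  ⊢ p1, p1⊥
  [⅋]  ⊢ (p1⊥ ⅋ p1)
    [Ax]  ⊢ p1, p1⊥

Result: YES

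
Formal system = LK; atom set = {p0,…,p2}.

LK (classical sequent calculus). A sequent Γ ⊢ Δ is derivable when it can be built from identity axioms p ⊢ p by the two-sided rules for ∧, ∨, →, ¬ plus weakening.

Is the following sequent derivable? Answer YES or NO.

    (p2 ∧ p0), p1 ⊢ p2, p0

Proof tree:
[WR] (p2 ∧ p0), p1 ⊢ p2, p0
  [WL] (p2 ∧ p0), p1 ⊢ p2
    [∧L] (p2 ∧ p0) ⊢ p2
      [WL] p2, p0 ⊢ p2
        [Ax] p2 ⊢ p2

Result: YES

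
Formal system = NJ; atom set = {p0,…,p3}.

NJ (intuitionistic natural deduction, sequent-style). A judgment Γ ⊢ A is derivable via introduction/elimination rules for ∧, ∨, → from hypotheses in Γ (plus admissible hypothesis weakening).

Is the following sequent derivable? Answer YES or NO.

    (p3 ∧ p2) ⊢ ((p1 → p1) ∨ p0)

Proof tree:
[∨I₁] (p3 ∧ p2) ⊢ ((p1 → p1) ∨ p0)
  [→I] (p3 ∧ p2) ⊢ (p1 → p1)
    [Wk] p1, (p3 ∧ p2) ⊢ p1
      [Ax] p1 ⊢ p1

Result: YES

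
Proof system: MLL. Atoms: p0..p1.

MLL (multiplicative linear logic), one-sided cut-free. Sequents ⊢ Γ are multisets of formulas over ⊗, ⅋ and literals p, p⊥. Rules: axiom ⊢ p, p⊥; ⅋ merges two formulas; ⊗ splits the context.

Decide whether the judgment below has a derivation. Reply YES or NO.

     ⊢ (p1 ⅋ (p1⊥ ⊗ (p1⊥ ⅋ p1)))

Derivation (root first):
[⅋]  ⊢ (p1 ⅋ (p1⊥ ⊗ (p1⊥ ⅋ p1)))
  [⊗]  ⊢ p1, (p1⊥ ⊗ (p1⊥ ⅋ p1))
    [Ax]  ⊢ p1, p1⊥
    [⅋]  ⊢ (p1⊥ ⅋ p1)
      [Ax]  ⊢ p1, p1⊥

Result: YES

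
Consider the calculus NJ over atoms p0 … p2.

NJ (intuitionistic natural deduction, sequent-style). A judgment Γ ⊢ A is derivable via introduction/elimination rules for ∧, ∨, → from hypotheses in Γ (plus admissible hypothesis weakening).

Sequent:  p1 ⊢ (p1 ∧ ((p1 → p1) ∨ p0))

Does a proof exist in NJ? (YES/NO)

Derivation (root first):
[∧I] p1 ⊢ (p1 ∧ ((p1 → p1) ∨ p0))
  [Ax] p1 ⊢ p1
  [∨I₁]  ⊢ ((p1 → p1) ∨ p0)
    [→I]  ⊢ (p1 → p1)
      [Ax] p1 ⊢ p1

Result: YES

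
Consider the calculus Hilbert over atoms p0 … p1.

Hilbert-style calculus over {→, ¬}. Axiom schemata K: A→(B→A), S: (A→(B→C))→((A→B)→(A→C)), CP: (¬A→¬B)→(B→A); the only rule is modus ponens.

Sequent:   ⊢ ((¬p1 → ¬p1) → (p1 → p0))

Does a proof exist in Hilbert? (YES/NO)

Search for a countermodel by truth-table:
  v=00: Γ:[] Δ:[((¬p1 → ¬p1) → (p1 → p0))=T] refutes=False
  v=01: Γ:[] Δ:[((¬p1 → ¬p1) → (p1 → p0))=F] refutes=True  ← countermodel

Result: NO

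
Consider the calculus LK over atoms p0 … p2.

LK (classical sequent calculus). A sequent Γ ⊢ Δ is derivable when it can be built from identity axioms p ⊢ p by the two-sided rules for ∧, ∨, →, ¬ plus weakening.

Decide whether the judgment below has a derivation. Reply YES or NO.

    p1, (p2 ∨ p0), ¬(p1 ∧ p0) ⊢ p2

Proof tree:
[¬L] p1, (p2 ∨ p0), ¬(p1 ∧ p0) ⊢ p2
  [∧R] p1, (p2 ∨ p0) ⊢ p2, (p1 ∧ p0)
    [Ax] p1 ⊢ p1
    [∨L] (p2 ∨ p0) ⊢ p2, p0
      [Ax] p2 ⊢ p2
      [Ax] p0 ⊢ p0

Result: YES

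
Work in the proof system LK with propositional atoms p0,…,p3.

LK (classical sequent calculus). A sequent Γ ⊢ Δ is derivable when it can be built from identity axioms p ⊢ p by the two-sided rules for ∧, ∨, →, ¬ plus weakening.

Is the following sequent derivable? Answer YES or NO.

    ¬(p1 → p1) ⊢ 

Proof tree:
[¬L] ¬(p1 → p1) ⊢ 
  [→R]  ⊢ (p1 → p1)
    [Ax] p1 ⊢ p1

Result: YES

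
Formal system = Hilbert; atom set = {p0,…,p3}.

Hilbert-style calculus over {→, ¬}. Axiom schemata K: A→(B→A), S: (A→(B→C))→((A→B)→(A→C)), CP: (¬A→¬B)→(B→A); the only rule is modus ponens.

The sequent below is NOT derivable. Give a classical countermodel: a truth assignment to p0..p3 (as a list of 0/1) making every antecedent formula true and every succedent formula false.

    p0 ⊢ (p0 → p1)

Enumerate valuations to refute Γ ⊢ Δ:
  v=0000: Γ:[p0=F] Δ:[(p0 → p1)=T] refutes=False
  v=0001: Γ:[p0=F] Δ:[(p0 → p1)=T] refutes=False
  v=0010: Γ:[p0=F] Δ:[(p0 → p1)=T] refutes=False
  v=0011: Γ:[p0=F] Δ:[(p0 → p1)=T] refutes=False
  v=0100: Γ:[p0=F] Δ:[(p0 → p1)=T] refutes=False
  v=0101: Γ:[p0=F] Δ:[(p0 → p1)=T] refutes=False
  v=0110: Γ:[p0=F] Δ:[(p0 → p1)=T] refutes=False
  v=0111: Γ:[p0=F] Δ:[(p0 → p1)=T] refutes=False
  v=1000: Γ:[p0=T] Δ:[(p0 → p1)=F] refutes=True  ← countermodel

Result: [1, 0, 0, 0]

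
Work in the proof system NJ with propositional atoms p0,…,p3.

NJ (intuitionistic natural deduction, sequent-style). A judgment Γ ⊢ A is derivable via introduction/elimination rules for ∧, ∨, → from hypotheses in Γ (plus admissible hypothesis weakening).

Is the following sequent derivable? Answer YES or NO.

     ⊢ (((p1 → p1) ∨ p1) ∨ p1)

Derivation trace:
[∨I₁]  ⊢ (((p1 → p1) ∨ p1) ∨ p1)
  [∨I₁]  ⊢ ((p1 → p1) ∨ p1)
    [→I]  ⊢ (p1 → p1)
      [Ax] p1 ⊢ p1

Result: YES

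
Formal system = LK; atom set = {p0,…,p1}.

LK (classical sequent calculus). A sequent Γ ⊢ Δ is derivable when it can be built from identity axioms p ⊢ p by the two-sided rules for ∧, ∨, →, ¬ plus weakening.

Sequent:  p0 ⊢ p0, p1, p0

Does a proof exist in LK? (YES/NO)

Proof tree:
[WR] p0 ⊢ p0, p1, p0
  [WR] p0 ⊢ p0, p1
    [Ax] p0 ⊢ p0

Result: YES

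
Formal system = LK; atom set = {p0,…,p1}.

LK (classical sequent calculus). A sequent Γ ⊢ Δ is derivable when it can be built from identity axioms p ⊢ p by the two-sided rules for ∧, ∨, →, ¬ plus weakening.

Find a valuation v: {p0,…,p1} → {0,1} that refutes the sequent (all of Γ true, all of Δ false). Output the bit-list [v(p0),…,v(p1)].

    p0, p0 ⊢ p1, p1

Enumerate valuations to refute Γ ⊢ Δ:
  v=00: Γ:[p0=F, p0=F] Δ:[p1=F, p1=F] refutes=False
  v=01: Γ:[p0=F, p0=F] Δ:[p1=T, p1=T] refutes=False
  v=10: Γ:[p0=T, p0=T] Δ:[p1=F, p1=F] refutes=True  ← countermodel

Result: [1, 0]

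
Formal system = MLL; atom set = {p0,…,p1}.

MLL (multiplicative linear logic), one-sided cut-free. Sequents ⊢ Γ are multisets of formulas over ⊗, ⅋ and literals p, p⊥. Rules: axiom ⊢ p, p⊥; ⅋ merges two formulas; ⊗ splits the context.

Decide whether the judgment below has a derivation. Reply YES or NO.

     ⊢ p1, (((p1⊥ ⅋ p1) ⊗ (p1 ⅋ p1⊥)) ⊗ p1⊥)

Derivation trace:
[⊗]  ⊢ p1, (((p1⊥ ⅋ p1) ⊗ (p1 ⅋ p1⊥)) ⊗ p1⊥)
  [⊗]  ⊢ ((p1⊥ ⅋ p1) ⊗ (p1 ⅋ p1⊥))
    [⅋]  ⊢ (p1⊥ ⅋ p1)
      [Ax]  ⊢ p1, p1⊥
    [⅋]  ⊢ (p1 ⅋ p1⊥)
      [Ax]  ⊢ p1, p1⊥
  [Ax]  ⊢ p1, p1⊥

Result: YES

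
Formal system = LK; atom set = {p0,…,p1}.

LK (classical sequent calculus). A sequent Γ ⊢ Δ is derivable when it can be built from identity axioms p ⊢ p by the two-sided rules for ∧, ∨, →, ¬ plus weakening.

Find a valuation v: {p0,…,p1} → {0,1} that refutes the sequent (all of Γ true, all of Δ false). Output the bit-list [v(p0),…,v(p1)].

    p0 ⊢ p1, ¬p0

Truth-table refutation:
  v=00: Γ:[p0=F] Δ:[p1=F, ¬p0=T] refutes=False
  v=01: Γ:[p0=F] Δ:[p1=T, ¬p0=T] refutes=False
  v=10: Γ:[p0=T] Δ:[p1=F, ¬p0=F] refutes=True  ← countermodel

Result: [1, 0]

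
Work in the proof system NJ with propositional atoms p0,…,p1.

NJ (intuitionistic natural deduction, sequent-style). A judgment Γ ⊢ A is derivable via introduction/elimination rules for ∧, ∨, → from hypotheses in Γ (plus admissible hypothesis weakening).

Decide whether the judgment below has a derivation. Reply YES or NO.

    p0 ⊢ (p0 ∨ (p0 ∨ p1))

Proof tree:
[∨I₂] p0 ⊢ (p0 ∨ (p0 ∨ p1))
  [∨I₁] p0 ⊢ (p0 ∨ p1)
    [Ax] p0 ⊢ p0

Result: YES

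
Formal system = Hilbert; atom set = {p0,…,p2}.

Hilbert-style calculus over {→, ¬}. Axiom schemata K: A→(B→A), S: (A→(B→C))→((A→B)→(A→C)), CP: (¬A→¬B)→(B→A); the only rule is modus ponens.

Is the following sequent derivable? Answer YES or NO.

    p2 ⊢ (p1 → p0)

Enumerate valuations to refute Γ ⊢ Δ:
  v=000: Γ:[p2=F] Δ:[(p1 → p0)=T] refutes=False
  v=001: Γ:[p2=T] Δ:[(p1 → p0)=T] refutes=False
  v=010: Γ:[p2=F] Δ:[(p1 → p0)=F] refutes=False
  v=011: Γ:[p2=T] Δ:[(p1 → p0)=F] refutes=True  ← countermodel

Result: NO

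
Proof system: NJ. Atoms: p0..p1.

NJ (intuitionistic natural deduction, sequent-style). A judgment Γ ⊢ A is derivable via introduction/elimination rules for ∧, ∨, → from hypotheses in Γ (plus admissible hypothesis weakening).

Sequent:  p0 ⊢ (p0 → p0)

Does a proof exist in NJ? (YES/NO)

Proof tree:
[→I] p0 ⊢ (p0 → p0)
  [Wk] p0, p0 ⊢ p0
    [Ax] p0 ⊢ p0

Result: YES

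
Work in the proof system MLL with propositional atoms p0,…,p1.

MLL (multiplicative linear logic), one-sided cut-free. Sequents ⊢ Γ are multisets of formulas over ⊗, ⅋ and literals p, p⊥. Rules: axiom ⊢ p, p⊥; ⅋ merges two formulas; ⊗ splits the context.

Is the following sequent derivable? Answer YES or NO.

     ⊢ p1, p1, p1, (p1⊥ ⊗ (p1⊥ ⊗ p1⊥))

Proof tree:
[⊗]  ⊢ p1, p1, p1, (p1⊥ ⊗ (p1⊥ ⊗ p1⊥))
  [Ax]  ⊢ p1, p1⊥
  [⊗]  ⊢ p1, p1, (p1⊥ ⊗ p1⊥)
    [Ax]  ⊢ p1, p1⊥
    [Ax]  ⊢ p1, p1⊥

Result: YES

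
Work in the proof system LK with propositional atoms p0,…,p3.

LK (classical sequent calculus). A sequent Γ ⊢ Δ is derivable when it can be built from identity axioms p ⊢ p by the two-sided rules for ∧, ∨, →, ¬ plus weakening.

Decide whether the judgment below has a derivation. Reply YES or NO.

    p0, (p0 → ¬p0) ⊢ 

Derivation (root first):
[→L] p0, (p0 → ¬p0) ⊢ 
  [Ax] p0 ⊢ p0
  [¬L] p0, ¬p0 ⊢ 
    [Ax] p0 ⊢ p0

Result: YES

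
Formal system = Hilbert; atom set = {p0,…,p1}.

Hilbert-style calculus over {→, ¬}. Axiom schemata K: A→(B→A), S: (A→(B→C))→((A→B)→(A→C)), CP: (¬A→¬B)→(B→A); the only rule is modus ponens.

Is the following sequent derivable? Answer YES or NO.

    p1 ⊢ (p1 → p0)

Search for a countermodel by truth-table:
  v=00: Γ:[p1=F] Δ:[(p1 → p0)=T] refutes=False
  v=01: Γ:[p1=T] Δ:[(p1 → p0)=F] refutes=True  ← countermodel

Result: NO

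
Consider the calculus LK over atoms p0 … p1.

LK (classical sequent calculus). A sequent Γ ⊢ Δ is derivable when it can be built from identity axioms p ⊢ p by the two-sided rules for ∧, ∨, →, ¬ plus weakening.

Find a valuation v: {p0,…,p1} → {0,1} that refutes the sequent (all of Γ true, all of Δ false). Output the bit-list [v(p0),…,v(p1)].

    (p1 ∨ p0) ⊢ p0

Search for a countermodel by truth-table:
  v=00: Γ:[(p1 ∨ p0)=F] Δ:[p0=F] refutes=False
  v=01: Γ:[(p1 ∨ p0)=T] Δ:[p0=F] refutes=True  ← countermodel

Result: [0, 1]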